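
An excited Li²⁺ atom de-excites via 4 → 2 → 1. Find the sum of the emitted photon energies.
114.79809 eV

The energy levels of Li²⁺ are E_n = -13.6057 × 3² / n² eV.

First transition (4 → 2):
ΔE₁ = |E_2 - E_4|
ΔE₁ = |-30.61282500000 - (-7.65320625000)| = 22.95961875 eV

Second transition (2 → 1):
ΔE₂ = |E_1 - E_2|
ΔE₂ = |-122.45130000000 - (-30.61282500000)| = 91.83847500 eV

Total energy released:
E_total = ΔE₁ + ΔE₂ = 22.95961875 + 91.83847500 = 114.79809 eV

Note: This equals the direct transition 4 → 1: 114.79809 eV ✓
Energy is conserved regardless of the path taken.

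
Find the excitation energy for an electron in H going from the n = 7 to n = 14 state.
0.2083 eV

The energy levels of a hydrogen-like atom are E_n = -13.6057 eV / n².

Energy at n = 7: E_7 = -13.6057 / 7² = -0.2776673 eV
Energy at n = 14: E_14 = -13.6057 / 14² = -0.0694168 eV

The excitation energy is the difference:
ΔE = E_14 - E_7
ΔE = -0.0694168 - (-0.2776673)
ΔE = 0.2083 eV

Since this is positive, energy must be absorbed (photon absorption).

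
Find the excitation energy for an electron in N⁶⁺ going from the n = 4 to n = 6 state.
23.1486 eV

The energy levels of a hydrogen-like atom are E_n = -13.6057 Z² eV / n².

Energy at n = 4: E_4 = -13.6057 × 7² / 4² = -41.6674563 eV
Energy at n = 6: E_6 = -13.6057 × 7² / 6² = -18.5188694 eV

The excitation energy is the difference:
ΔE = E_6 - E_4
ΔE = -18.5188694 - (-41.6674563)
ΔE = 23.1486 eV

Since this is positive, energy must be absorbed (photon absorption).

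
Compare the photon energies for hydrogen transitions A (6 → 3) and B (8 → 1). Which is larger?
8 → 1

Calculate the energy for each transition:

Transition 6 → 3:
ΔE₁ = |E_3 - E_6| = |-13.6057/3² - (-13.6057/6²)|
ΔE₁ = |-1.5117444444 - (-0.3779361111)| = 1.1338083 eV

Transition 8 → 1:
ΔE₂ = |E_1 - E_8| = |-13.6057/1² - (-13.6057/8²)|
ΔE₂ = |-13.6057000000 - (-0.2125890625)| = 13.3931109 eV

Since 13.3931109 eV > 1.1338083 eV, the transition 8 → 1 emits the more energetic photon.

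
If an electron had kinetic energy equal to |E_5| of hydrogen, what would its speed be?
4.3754e+05 m/s (or 0.15% of c)

The binding energy at n = 5 for hydrogen is:
E_5 = -13.6057/5² = -0.54422800 eV
|E_5| = 0.54422800 eV

Convert to Joules:
KE = 0.54422800 eV × (1.602177 × 10⁻¹⁹ J/eV) = 8.719496e-20 J

Using KE = ½mv²:
v = √(2·KE/m_e)
v = √(2 × 8.719496e-20 J / 9.10938 × 10⁻³¹ kg)
v = 4.3754e+05 m/s

This is approximately 0.15% the speed of light.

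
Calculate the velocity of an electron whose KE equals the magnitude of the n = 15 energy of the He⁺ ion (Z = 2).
2.917e+05 m/s (or 0.09730% of c)

The binding energy at n = 15 for He⁺ is:
E_15 = -13.6057 × 2²/15² = -0.2418791 eV
|E_15| = 0.2418791 eV

Convert to Joules:
KE = 0.2418791 eV × (1.602177 × 10⁻¹⁹ J/eV) = 3.87533e-20 J

Using KE = ½mv²:
v = √(2·KE/m_e)
v = √(2 × 3.87533e-20 J / 9.10938 × 10⁻³¹ kg)
v = 2.917e+05 m/s

This is approximately 0.09730% the speed of light.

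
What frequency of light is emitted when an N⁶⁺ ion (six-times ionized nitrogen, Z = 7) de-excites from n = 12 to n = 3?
1.6792e+16 Hz

First, find the transition energy:
E_12 = -13.6057 × 7² / 12² = -4.6297174 eV
E_3 = -13.6057 × 7² / 3² = -74.0754778 eV
|ΔE| = |E_3 - E_12| = 69.4457604 eV

Convert to Joules: E = 69.4457604 eV × (1.602177 × 10⁻¹⁹ J/eV) = 1.112644e-17 J

Using E = hf:
f = E/h = 1.112644e-17 J / (6.62607 × 10⁻³⁴ J·s)
f = 1.6792e+16 Hz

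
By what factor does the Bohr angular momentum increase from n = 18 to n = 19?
1.05556

In the Bohr model, L_n = nℏ, so the ratio is purely the ratio of quantum numbers:

L_19/L_18 = 19ℏ / 18ℏ = 19/18 = 1.05556

The angular momentum scales linearly with n.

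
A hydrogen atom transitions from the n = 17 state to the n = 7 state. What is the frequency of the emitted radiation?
5.5756e+13 Hz

First, find the transition energy:
E_17 = -13.6057 / 17² = -0.04707855 eV
E_7 = -13.6057 / 7² = -0.27766735 eV
|ΔE| = |E_7 - E_17| = 0.23058880 eV

Convert to Joules: E = 0.23058880 eV × (1.602177 × 10⁻¹⁹ J/eV) = 3.694441e-20 J

Using E = hf:
f = E/h = 3.694441e-20 J / (6.62607 × 10⁻³⁴ J·s)
f = 5.5756e+13 Hz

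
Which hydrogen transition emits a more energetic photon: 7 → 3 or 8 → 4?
7 → 3

Calculate the energy for each transition:

Transition 7 → 3:
ΔE₁ = |E_3 - E_7| = |-13.6057/3² - (-13.6057/7²)|
ΔE₁ = |-1.511744444444 - (-0.277667346939)| = 1.234077098 eV

Transition 8 → 4:
ΔE₂ = |E_4 - E_8| = |-13.6057/4² - (-13.6057/8²)|
ΔE₂ = |-0.850356250000 - (-0.212589062500)| = 0.637767188 eV

Since 1.234077098 eV > 0.637767188 eV, the transition 7 → 3 emits the more energetic photon.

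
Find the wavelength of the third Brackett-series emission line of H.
2164.95 nm

The lines of a series are numbered from the longest wavelength (smallest ΔE) outward; the third line is the transition from n = n_f + 3 to n_f.
The Brackett series has all transitions ending at n_f = 4.

For H, the third line (γ-line) is the jump from n = 7 to n = 4:
E_7 = -13.6057 / 7² = -0.27766735 eV
E_4 = -13.6057 / 4² = -0.85035625 eV
ΔE = E_7 - E_4 = 0.57268890 eV

λ = hc/E = 1239.84 eV·nm / 0.57268890 eV
λ = 2164.95 nm

This is the γ-line of the Brackett series in H.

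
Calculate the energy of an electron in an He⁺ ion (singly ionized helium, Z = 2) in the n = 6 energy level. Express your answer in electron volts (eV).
-1.51174 eV

The energy levels of a hydrogen-like atom are given by:
E_n = -13.6057 Z² / n² eV  (with Z = 2 for He⁺)

For n = 6:
E_6 = -13.6057 × 2² / 6²
E_6 = -13.6057 × 4 / 36
E_6 = -1.51174 eV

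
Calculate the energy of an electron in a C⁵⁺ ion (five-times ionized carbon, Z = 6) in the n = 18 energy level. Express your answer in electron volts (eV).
-1.511744 eV

The energy levels of a hydrogen-like atom are given by:
E_n = -13.6057 Z² / n² eV  (with Z = 6 for C⁵⁺)

For n = 18:
E_18 = -13.6057 × 6² / 18²
E_18 = -13.6057 × 36 / 324
E_18 = -1.511744 eV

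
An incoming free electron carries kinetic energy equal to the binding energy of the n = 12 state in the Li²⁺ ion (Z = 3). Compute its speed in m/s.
5.4692e+05 m/s (or 0.18243% of c)

The binding energy at n = 12 for Li²⁺ is:
E_12 = -13.6057 × 3²/12² = -0.85035625 eV
|E_12| = 0.85035625 eV

Convert to Joules:
KE = 0.85035625 eV × (1.602177 × 10⁻¹⁹ J/eV) = 1.362421e-19 J

Using KE = ½mv²:
v = √(2·KE/m_e)
v = √(2 × 1.362421e-19 J / 9.10938 × 10⁻³¹ kg)
v = 5.4692e+05 m/s

This is approximately 0.18243% the speed of light.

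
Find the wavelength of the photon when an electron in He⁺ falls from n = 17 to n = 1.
22.86 nm

First, find the transition energy using E_n = -13.6057 Z² / n² eV:
E_17 = -13.6057 × 2² / 17² = -0.1883 eV
E_1 = -13.6057 × 2² / 1² = -54.4228 eV

Photon energy: |ΔE| = |E_1 - E_17| = 54.2345 eV

Convert to wavelength using E = hc/λ with hc = 1239.84 eV·nm:
λ = hc/E = 1239.84 eV·nm / 54.2345 eV
λ = 22.86 nm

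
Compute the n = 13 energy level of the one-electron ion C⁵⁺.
-2.898256 eV

For hydrogen-like ions, the energy levels scale with Z²:
E_n = -13.6057 Z² / n² eV

For C⁵⁺ (Z = 6) at n = 13:
E_13 = -13.6057 × 6² / 13²
E_13 = -13.6057 × 36 / 169
E_13 = -489.8052 / 169
E_13 = -2.898256 eV

The energy is 36 times more negative than hydrogen at the same n due to the stronger nuclear charge.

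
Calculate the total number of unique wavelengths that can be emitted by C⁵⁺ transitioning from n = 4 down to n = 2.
3

The electron can occupy levels n = 2, 3, ..., 4 during de-excitation — that is m = 4 - 2 + 1 = 3 distinct levels.

The number of distinct spectral lines equals the number of ways to choose 2 of these m levels (each pair gives one possible emission transition):

Number of lines = m(m-1)/2 = 3×2/2 = 3

These correspond to all possible transitions between the 3 levels:
4 → 3, 4 → 2, 3 → 2

Each transition produces a photon with a unique energy (and thus wavelength). This count does not depend on Z.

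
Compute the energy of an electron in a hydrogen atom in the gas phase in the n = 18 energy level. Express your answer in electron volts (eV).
-0.04199 eV

The energy levels of a hydrogen-like atom are given by:
E_n = -13.6057 eV / n²

For n = 18:
E_18 = -13.6057 eV / 18²
E_18 = -13.6057 eV / 324
E_18 = -0.04199 eV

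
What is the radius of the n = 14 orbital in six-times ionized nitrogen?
1.48170 nm (or 14.81696 Å)

The Bohr radius formula is:
r_n = n² a₀ / Z

where a₀ = 0.05291772 nm is the Bohr radius.

For N⁶⁺ (Z = 7) at n = 14:
r_14 = 14² × 0.05291772 nm / 7
r_14 = 196 × 0.05291772 nm / 7
r_14 = 10.371873 nm / 7
r_14 = 1.48170 nm

The electron orbits at approximately 1.48170 nm from the nucleus.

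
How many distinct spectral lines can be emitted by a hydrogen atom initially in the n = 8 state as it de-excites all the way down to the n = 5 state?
6

The electron can occupy levels n = 5, 6, ..., 8 during de-excitation — that is m = 8 - 5 + 1 = 4 distinct levels.

The number of distinct spectral lines equals the number of ways to choose 2 of these m levels (each pair gives one possible emission transition):

Number of lines = m(m-1)/2 = 4×3/2 = 6

These correspond to all possible transitions between the 4 levels:
8 → 7, 8 → 6, 8 → 5, 7 → 6, 7 → 5, 6 → 5

Each transition produces a photon with a unique energy (and thus wavelength). This count does not depend on Z.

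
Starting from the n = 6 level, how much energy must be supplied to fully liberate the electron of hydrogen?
0.378 eV

The ionization energy is the energy needed to remove the electron completely (n → ∞).

For hydrogen, E_n = -13.6057 eV / n².

At n = 6: E_6 = -13.6057 / 6² = -0.377936 eV
At n = ∞: E_∞ = 0 eV

Ionization energy = E_∞ - E_6 = 0 - (-0.377936) = 0.377936 eV
Ionization energy ≈ 0.378 eV

This is also called the binding energy of the electron in state n = 6.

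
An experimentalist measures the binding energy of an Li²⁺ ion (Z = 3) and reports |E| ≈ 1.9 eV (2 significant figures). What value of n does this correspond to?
n = 8

The exact energy levels follow E_n = -13.6057 Z² / n² eV with Z = 3.

The measured value (-1.9 eV) is reported to only 2 significant figures, so we must test candidate n values and see which one matches to that precision.

Candidate energies:
  n = 6:  E = -13.6057 × 3² / 6² = -3.40143 eV
  n = 7:  E = -13.6057 × 3² / 7² = -2.49901 eV
  n = 8:  E = -13.6057 × 3² / 8² = -1.91330 eV  ← matches
  n = 9:  E = -13.6057 × 3² / 9² = -1.51174 eV
  n = 10:  E = -13.6057 × 3² / 10² = -1.22451 eV

Checking against the measurement of -1.9 eV (2 sig figs), only n = 8 agrees:
E_8 = -1.91330 eV, which rounds to -1.9 eV ✓

Therefore n = 8.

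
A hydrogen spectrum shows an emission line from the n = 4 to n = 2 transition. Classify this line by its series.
Balmer series

The spectral series in hydrogen are named based on the final (lower) energy level:
- Lyman series: n_final = 1 (ultraviolet)
- Balmer series: n_final = 2 (visible/near-UV)
- Paschen series: n_final = 3 (infrared)
- Brackett series: n_final = 4 (infrared)
- Pfund series: n_final = 5 (far infrared)

Since this transition ends at n = 2, it belongs to the Balmer series.

For reference, this 4 → 2 line has photon energy
ΔE = 13.6057 eV × (1/2² - 1/4²) = 2.551068750 eV,
corresponding to wavelength λ = hc/ΔE = 1239.84 eV·nm / 2.551068750 eV = 486.00807 nm in the visible/near-UV region.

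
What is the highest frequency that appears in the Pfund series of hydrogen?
1.32e+14 Hz

The series limit corresponds to the transition from n = ∞ to n = 5.
This is the highest energy (shortest wavelength) transition in the Pfund series.

E_∞ = 0 eV
E_5 = -13.6057 / 5² = -0.544228 eV

Energy at series limit:
ΔE = E_∞ - E_5 = 0 - (-0.544228) = 0.544228 eV
E = 0.544228 eV × (1.602177 × 10⁻¹⁹ J/eV) = 8.7195e-20 J
f = E/h = 8.7195e-20 J / (6.62607 × 10⁻³⁴ J·s) = 1.32e+14 Hz

This energy equals the ionization energy from the n = 5 state of hydrogen.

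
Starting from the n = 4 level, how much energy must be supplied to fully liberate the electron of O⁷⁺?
54.42 eV

The ionization energy is the energy needed to remove the electron completely (n → ∞).

For a hydrogen-like ion with Z = 8, E_n = -13.6057 Z² / n² eV.

At n = 4: E_4 = -13.6057 × 8² / 4² = -54.42280 eV
At n = ∞: E_∞ = 0 eV

Ionization energy = E_∞ - E_4 = 0 - (-54.42280) = 54.42280 eV
Ionization energy ≈ 54.42 eV

This is also called the binding energy of the electron in state n = 4.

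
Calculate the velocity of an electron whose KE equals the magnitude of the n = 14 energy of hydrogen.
1.56e+05 m/s (or 0.05212% of c)

The binding energy at n = 14 for hydrogen is:
E_14 = -13.6057/14² = -0.0694168 eV
|E_14| = 0.0694168 eV

Convert to Joules:
KE = 0.0694168 eV × (1.602177 × 10⁻¹⁹ J/eV) = 1.1122e-20 J

Using KE = ½mv²:
v = √(2·KE/m_e)
v = √(2 × 1.1122e-20 J / 9.10938 × 10⁻³¹ kg)
v = 1.56e+05 m/s

This is approximately 0.05212% the speed of light.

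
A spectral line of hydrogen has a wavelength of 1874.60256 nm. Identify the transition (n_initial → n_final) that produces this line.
n = 4 → n = 3

First, find the photon energy from the wavelength (hc = 1239.84 eV·nm):
E = hc/λ = 1239.84 eV·nm / 1874.60256 nm = 0.66138819 eV

The energy levels of hydrogen satisfy E_n = -13.6057 / n² eV, so an emission n_i → n_f releases
ΔE = 13.6057 × (1/n_f² − 1/n_i²) eV.

Setting ΔE equal to the photon energy:
1/n_f² − 1/n_i² = 0.66138819 / 13.6057 = 0.048611111

Since 1/n_i² must be positive, we need 1/n_f² > 0.048611111, i.e. n_f ≤ 4. For each allowed n_f, solve n_i = (1/n_f² − 0.048611111)^(−1/2) and check whether it is a whole number:
  n_f = 1: 1/n_i² = 1.000000000 − 0.048611111 = 0.951388889 → n_i = 1.025  (not an integer) ✗
  n_f = 2: 1/n_i² = 0.250000000 − 0.048611111 = 0.201388889 → n_i = 2.228  (not an integer) ✗
  n_f = 3: 1/n_i² = 0.111111111 − 0.048611111 = 0.062500000 → n_i = 4.000  → integer, n_i = 4 ✓
  n_f = 4: 1/n_i² = 0.062500000 − 0.048611111 = 0.013888889 → n_i = 8.485  (not an integer) ✗

Only n_f = 3 gives an integer upper level, n_i = 4.

The transition is from n = 4 to n = 3 (emission).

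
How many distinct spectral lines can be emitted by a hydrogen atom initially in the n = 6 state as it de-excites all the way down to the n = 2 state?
10

The electron can occupy levels n = 2, 3, ..., 6 during de-excitation — that is m = 6 - 2 + 1 = 5 distinct levels.

The number of distinct spectral lines equals the number of ways to choose 2 of these m levels (each pair gives one possible emission transition):

Number of lines = m(m-1)/2 = 5×4/2 = 10

These correspond to all possible transitions between the 5 levels:
6 → 5, 6 → 4, 6 → 3, 6 → 2, 5 → 4, 5 → 3, 5 → 2, 4 → 3...

Each transition produces a photon with a unique energy (and thus wavelength). This count does not depend on Z.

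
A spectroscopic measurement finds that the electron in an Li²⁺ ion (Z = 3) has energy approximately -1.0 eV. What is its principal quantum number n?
n = 11

The exact energy levels follow E_n = -13.6057 Z² / n² eV with Z = 3.

The measured value (-1.0 eV) is reported to only 2 significant figures, so we must test candidate n values and see which one matches to that precision.

Candidate energies:
  n = 9:  E = -13.6057 × 3² / 9² = -1.51174 eV
  n = 10:  E = -13.6057 × 3² / 10² = -1.22451 eV
  n = 11:  E = -13.6057 × 3² / 11² = -1.01199 eV  ← matches
  n = 12:  E = -13.6057 × 3² / 12² = -0.85036 eV
  n = 13:  E = -13.6057 × 3² / 13² = -0.72456 eV

Checking against the measurement of -1.0 eV (2 sig figs), only n = 11 agrees:
E_11 = -1.01199 eV, which rounds to -1.0 eV ✓

Therefore n = 11.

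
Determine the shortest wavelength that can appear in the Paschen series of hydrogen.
820.139 nm

The series limit corresponds to the transition from n = ∞ to n = 3.
This is the highest energy (shortest wavelength) transition in the Paschen series.

E_∞ = 0 eV
E_3 = -13.6057 / 3² = -1.5117444 eV

Energy at series limit:
ΔE = E_∞ - E_3 = 0 - (-1.5117444) = 1.5117444 eV
λ = hc/E = 1239.84 eV·nm / 1.5117444 eV = 820.139 nm

This energy equals the ionization energy from the n = 3 state of hydrogen.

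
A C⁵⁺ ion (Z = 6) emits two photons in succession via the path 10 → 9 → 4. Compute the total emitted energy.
25.71477 eV

The energy levels of C⁵⁺ are E_n = -13.6057 × 6² / n² eV.

First transition (10 → 9):
ΔE₁ = |E_9 - E_10|
ΔE₁ = |-6.04697777778 - (-4.89805200000)| = 1.14892578 eV

Second transition (9 → 4):
ΔE₂ = |E_4 - E_9|
ΔE₂ = |-30.61282500000 - (-6.04697777778)| = 24.56584722 eV

Total energy released:
E_total = ΔE₁ + ΔE₂ = 1.14892578 + 24.56584722 = 25.71477 eV

Note: This equals the direct transition 10 → 4: 25.71477 eV ✓
Energy is conserved regardless of the path taken.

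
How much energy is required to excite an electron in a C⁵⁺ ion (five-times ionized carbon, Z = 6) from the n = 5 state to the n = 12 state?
16.19 eV

The energy levels of a hydrogen-like atom are E_n = -13.6057 Z² eV / n².

Energy at n = 5: E_5 = -13.6057 × 6² / 5² = -19.59221 eV
Energy at n = 12: E_12 = -13.6057 × 6² / 12² = -3.40143 eV

The excitation energy is the difference:
ΔE = E_12 - E_5
ΔE = -3.40143 - (-19.59221)
ΔE = 16.19 eV

Since this is positive, energy must be absorbed (photon absorption).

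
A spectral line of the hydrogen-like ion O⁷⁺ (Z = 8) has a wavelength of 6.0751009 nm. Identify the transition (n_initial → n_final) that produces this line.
n = 8 → n = 2

First, find the photon energy from the wavelength (hc = 1239.84 eV·nm):
E = hc/λ = 1239.84 eV·nm / 6.0751009 nm = 204.08550 eV

The energy levels of O⁷⁺ satisfy E_n = -13.6057 × 8² / n² eV, so an emission n_i → n_f releases
ΔE = 13.6057 × 8² × (1/n_f² − 1/n_i²) eV.

Setting ΔE equal to the photon energy:
1/n_f² − 1/n_i² = 204.08550 / (13.6057 × 8²) = 0.23437500

Since 1/n_i² must be positive, we need 1/n_f² > 0.23437500, i.e. n_f ≤ 2. For each allowed n_f, solve n_i = (1/n_f² − 0.23437500)^(−1/2) and check whether it is a whole number:
  n_f = 1: 1/n_i² = 1.00000000 − 0.23437500 = 0.76562500 → n_i = 1.143  (not an integer) ✗
  n_f = 2: 1/n_i² = 0.25000000 − 0.23437500 = 0.01562500 → n_i = 8.000  → integer, n_i = 8 ✓

Only n_f = 2 gives an integer upper level, n_i = 8.

The transition is from n = 8 to n = 2 (emission).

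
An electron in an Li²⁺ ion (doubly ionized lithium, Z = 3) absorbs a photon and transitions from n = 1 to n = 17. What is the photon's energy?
122.027593 eV

The energy levels of a hydrogen-like atom are E_n = -13.6057 Z² eV / n².

Energy at n = 1: E_1 = -13.6057 × 3² / 1² = -122.451300000 eV
Energy at n = 17: E_17 = -13.6057 × 3² / 17² = -0.423706920 eV

The excitation energy is the difference:
ΔE = E_17 - E_1
ΔE = -0.423706920 - (-122.451300000)
ΔE = 122.027593 eV

Since this is positive, energy must be absorbed (photon absorption).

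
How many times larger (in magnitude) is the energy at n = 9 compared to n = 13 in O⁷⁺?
2.086420

Using E_n = -13.6057 Z² / n² eV with Z = 8:

E_9 = -13.6057 × 8² / 9² = -870.7648 / 81 = -10.750182716049 eV
E_13 = -13.6057 × 8² / 13² = -870.7648 / 169 = -5.152454437870 eV

The ratio is:
E_9/E_13 = (-10.750182716049) / (-5.152454437870)
E_9/E_13 = (-870.7648/81) / (-870.7648/169)
E_9/E_13 = 169/81
E_9/E_13 = 2.086420
(Note: the Z² factors cancel in the ratio.)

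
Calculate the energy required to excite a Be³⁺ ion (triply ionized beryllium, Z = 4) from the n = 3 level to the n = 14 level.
23.07724 eV

The energy levels of a hydrogen-like atom are E_n = -13.6057 Z² eV / n².

Energy at n = 3: E_3 = -13.6057 × 4² / 3² = -24.18791111 eV
Energy at n = 14: E_14 = -13.6057 × 4² / 14² = -1.11066939 eV

The excitation energy is the difference:
ΔE = E_14 - E_3
ΔE = -1.11066939 - (-24.18791111)
ΔE = 23.07724 eV

Since this is positive, energy must be absorbed (photon absorption).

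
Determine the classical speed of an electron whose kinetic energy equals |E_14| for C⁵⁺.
9.37583e+05 m/s (or 0.31274% of c)

The binding energy at n = 14 for C⁵⁺ is:
E_14 = -13.6057 × 6²/14² = -2.49900612 eV
|E_14| = 2.49900612 eV

Convert to Joules:
KE = 2.49900612 eV × (1.602177 × 10⁻¹⁹ J/eV) = 4.0038501e-19 J

Using KE = ½mv²:
v = √(2·KE/m_e)
v = √(2 × 4.0038501e-19 J / 9.10938 × 10⁻³¹ kg)
v = 9.37583e+05 m/s

This is approximately 0.31274% the speed of light.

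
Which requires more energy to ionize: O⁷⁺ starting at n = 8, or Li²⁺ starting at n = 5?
O⁷⁺ at n = 8 (E = -13.606 eV)

Using E_n = -13.6057 Z² / n² eV:

O⁷⁺ (Z = 8) at n = 8:
E = -13.6057 × 8² / 8² = -13.6057 × 64 / 64 = -13.605700 eV

Li²⁺ (Z = 3) at n = 5:
E = -13.6057 × 3² / 5² = -13.6057 × 9 / 25 = -4.898052 eV

Since -13.605700 eV < -4.898052 eV,
O⁷⁺ at n = 8 is more tightly bound (requires more energy to ionize).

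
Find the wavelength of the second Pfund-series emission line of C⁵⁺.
129.20136 nm

The lines of a series are numbered from the longest wavelength (smallest ΔE) outward; the second line is the transition from n = n_f + 2 to n_f.
The Pfund series has all transitions ending at n_f = 5.

For C⁵⁺ (Z = 6), the second line (β-line) is the jump from n = 7 to n = 5:
E_7 = -13.6057 × 6² / 7² = -9.996024490 eV
E_5 = -13.6057 × 6² / 5² = -19.592208000 eV
ΔE = E_7 - E_5 = 9.596183510 eV

λ = hc/E = 1239.84 eV·nm / 9.596183510 eV
λ = 129.20136 nm

This is the β-line of the Pfund series in C⁵⁺.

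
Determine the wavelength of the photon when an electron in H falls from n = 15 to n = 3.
854.3111 nm

First, find the transition energy using E_n = -13.6057 / n² eV:
E_15 = -13.6057 / 15² = -0.06046978 eV
E_3 = -13.6057 / 3² = -1.51174444 eV

Photon energy: |ΔE| = |E_3 - E_15| = 1.45127466 eV

Convert to wavelength using E = hc/λ with hc = 1239.84 eV·nm:
λ = hc/E = 1239.84 eV·nm / 1.45127466 eV
λ = 854.3111 nm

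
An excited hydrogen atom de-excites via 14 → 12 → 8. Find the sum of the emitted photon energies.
0.143 eV

The energy levels of hydrogen are E_n = -13.6057 / n² eV.

First transition (14 → 12):
ΔE₁ = |E_12 - E_14|
ΔE₁ = |-0.094484028 - (-0.069416837)| = 0.025067 eV

Second transition (12 → 8):
ΔE₂ = |E_8 - E_12|
ΔE₂ = |-0.212589063 - (-0.094484028)| = 0.118105 eV

Total energy released:
E_total = ΔE₁ + ΔE₂ = 0.025067 + 0.118105 = 0.143 eV

Note: This equals the direct transition 14 → 8: 0.143 eV ✓
Energy is conserved regardless of the path taken.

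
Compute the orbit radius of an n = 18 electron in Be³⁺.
4.28634 nm (or 42.86335 Å)

The Bohr radius formula is:
r_n = n² a₀ / Z

where a₀ = 0.05291772 nm is the Bohr radius.

For Be³⁺ (Z = 4) at n = 18:
r_18 = 18² × 0.05291772 nm / 4
r_18 = 324 × 0.05291772 nm / 4
r_18 = 17.145341 nm / 4
r_18 = 4.28634 nm

The electron orbits at approximately 4.28634 nm from the nucleus.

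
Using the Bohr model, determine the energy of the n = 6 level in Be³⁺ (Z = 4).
-6.047 eV

For hydrogen-like ions, the energy levels scale with Z²:
E_n = -13.6057 Z² / n² eV

For Be³⁺ (Z = 4) at n = 6:
E_6 = -13.6057 × 4² / 6²
E_6 = -13.6057 × 16 / 36
E_6 = -217.6912 / 36
E_6 = -6.047 eV

The energy is 16 times more negative than hydrogen at the same n due to the stronger nuclear charge.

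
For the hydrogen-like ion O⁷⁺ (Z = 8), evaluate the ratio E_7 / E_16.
5.224

Using E_n = -13.6057 Z² / n² eV with Z = 8:

E_7 = -13.6057 × 8² / 7² = -870.7648 / 49 = -17.770710204 eV
E_16 = -13.6057 × 8² / 16² = -870.7648 / 256 = -3.401425000 eV

The ratio is:
E_7/E_16 = (-17.770710204) / (-3.401425000)
E_7/E_16 = (-870.7648/49) / (-870.7648/256)
E_7/E_16 = 256/49
E_7/E_16 = 5.224
(Note: the Z² factors cancel in the ratio.)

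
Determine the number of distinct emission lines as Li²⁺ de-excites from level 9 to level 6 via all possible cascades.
6

The electron can occupy levels n = 6, 7, ..., 9 during de-excitation — that is m = 9 - 6 + 1 = 4 distinct levels.

The number of distinct spectral lines equals the number of ways to choose 2 of these m levels (each pair gives one possible emission transition):

Number of lines = m(m-1)/2 = 4×3/2 = 6

These correspond to all possible transitions between the 4 levels:
9 → 8, 9 → 7, 9 → 6, 8 → 7, 8 → 6, 7 → 6

Each transition produces a photon with a unique energy (and thus wavelength). This count does not depend on Z.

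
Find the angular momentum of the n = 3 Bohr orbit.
3.1637e-34 J·s (or 3ℏ)

In the Bohr model, angular momentum is quantized:
L = nℏ

where ℏ = h/(2π) = 1.054572e-34 J·s

For n = 3:
L = 3 × 1.054572e-34 J·s
L = 3.1637e-34 J·s

This can also be written as L = 3ℏ.
The angular momentum is an integer multiple of the reduced Planck constant.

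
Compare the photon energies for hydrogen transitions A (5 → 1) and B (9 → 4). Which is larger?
5 → 1

Calculate the energy for each transition:

Transition 5 → 1:
ΔE₁ = |E_1 - E_5| = |-13.6057/1² - (-13.6057/5²)|
ΔE₁ = |-13.605700000 - (-0.544228000)| = 13.061472 eV

Transition 9 → 4:
ΔE₂ = |E_4 - E_9| = |-13.6057/4² - (-13.6057/9²)|
ΔE₂ = |-0.850356250 - (-0.167971605)| = 0.682385 eV

Since 13.061472 eV > 0.682385 eV, the transition 5 → 1 emits the more energetic photon.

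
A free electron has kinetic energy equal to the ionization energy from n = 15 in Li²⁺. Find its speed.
4.37539e+05 m/s (or 0.146% of c)

The binding energy at n = 15 for Li²⁺ is:
E_15 = -13.6057 × 3²/15² = -0.544228000 eV
|E_15| = 0.544228000 eV

Convert to Joules:
KE = 0.544228000 eV × (1.602177 × 10⁻¹⁹ J/eV) = 8.7194958e-20 J

Using KE = ½mv²:
v = √(2·KE/m_e)
v = √(2 × 8.7194958e-20 J / 9.10938 × 10⁻³¹ kg)
v = 4.37539e+05 m/s

This is approximately 0.146% the speed of light.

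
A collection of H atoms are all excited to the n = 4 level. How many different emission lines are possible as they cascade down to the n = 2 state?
3

The electron can occupy levels n = 2, 3, ..., 4 during de-excitation — that is m = 4 - 2 + 1 = 3 distinct levels.

The number of distinct spectral lines equals the number of ways to choose 2 of these m levels (each pair gives one possible emission transition):

Number of lines = m(m-1)/2 = 3×2/2 = 3

These correspond to all possible transitions between the 3 levels:
4 → 3, 4 → 2, 3 → 2

Each transition produces a photon with a unique energy (and thus wavelength). This count does not depend on Z.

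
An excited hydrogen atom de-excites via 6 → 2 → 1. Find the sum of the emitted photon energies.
13.2278 eV

The energy levels of hydrogen are E_n = -13.6057 / n² eV.

First transition (6 → 2):
ΔE₁ = |E_2 - E_6|
ΔE₁ = |-3.4014250000 - (-0.3779361111)| = 3.0234889 eV

Second transition (2 → 1):
ΔE₂ = |E_1 - E_2|
ΔE₂ = |-13.6057000000 - (-3.4014250000)| = 10.2042750 eV

Total energy released:
E_total = ΔE₁ + ΔE₂ = 3.0234889 + 10.2042750 = 13.2278 eV

Note: This equals the direct transition 6 → 1: 13.2278 eV ✓
Energy is conserved regardless of the path taken.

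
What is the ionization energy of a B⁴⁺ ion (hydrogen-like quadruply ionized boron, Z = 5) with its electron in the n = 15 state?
1.5117 eV

The ionization energy is the energy needed to remove the electron completely (n → ∞).

For a hydrogen-like ion with Z = 5, E_n = -13.6057 Z² / n² eV.

At n = 15: E_15 = -13.6057 × 5² / 15² = -1.5117444 eV
At n = ∞: E_∞ = 0 eV

Ionization energy = E_∞ - E_15 = 0 - (-1.5117444) = 1.5117444 eV
Ionization energy ≈ 1.5117 eV

This is also called the binding energy of the electron in state n = 15.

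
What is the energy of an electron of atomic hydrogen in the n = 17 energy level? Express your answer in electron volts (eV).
-0.047079 eV

The energy levels of a hydrogen-like atom are given by:
E_n = -13.6057 eV / n²

For n = 17:
E_17 = -13.6057 eV / 17²
E_17 = -13.6057 eV / 289
E_17 = -0.047079 eV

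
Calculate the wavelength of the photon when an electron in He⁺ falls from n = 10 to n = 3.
225.3128 nm

First, find the transition energy using E_n = -13.6057 Z² / n² eV:
E_10 = -13.6057 × 2² / 10² = -0.54422800 eV
E_3 = -13.6057 × 2² / 3² = -6.04697778 eV

Photon energy: |ΔE| = |E_3 - E_10| = 5.50274978 eV

Convert to wavelength using E = hc/λ with hc = 1239.84 eV·nm:
λ = hc/E = 1239.84 eV·nm / 5.50274978 eV
λ = 225.3128 nm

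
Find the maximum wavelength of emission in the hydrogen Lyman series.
121.5020 nm

The longest wavelength corresponds to the smallest energy transition in the series.
The Lyman series has all transitions ending at n_f = 1.

For H, the first line (α-line) is the jump from n = 2 to n = 1:
E_2 = -13.6057 / 2² = -3.4014250 eV
E_1 = -13.6057 / 1² = -13.6057000 eV
ΔE = E_2 - E_1 = 10.2042750 eV

λ = hc/E = 1239.84 eV·nm / 10.2042750 eV
λ = 121.5020 nm

This is the α-line of the Lyman series in H.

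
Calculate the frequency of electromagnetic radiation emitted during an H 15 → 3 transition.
3.509e+14 Hz

First, find the transition energy:
E_15 = -13.6057 / 15² = -0.060470 eV
E_3 = -13.6057 / 3² = -1.511744 eV
|ΔE| = |E_3 - E_15| = 1.451274 eV

Convert to Joules: E = 1.451274 eV × (1.602177 × 10⁻¹⁹ J/eV) = 2.32520e-19 J

Using E = hf:
f = E/h = 2.32520e-19 J / (6.62607 × 10⁻³⁴ J·s)
f = 3.509e+14 Hz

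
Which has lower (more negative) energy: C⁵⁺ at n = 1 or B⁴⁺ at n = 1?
C⁵⁺ at n = 1 (E = -489.805200 eV)

Using E_n = -13.6057 Z² / n² eV:

C⁵⁺ (Z = 6) at n = 1:
E = -13.6057 × 6² / 1² = -13.6057 × 36 / 1 = -489.805200000 eV

B⁴⁺ (Z = 5) at n = 1:
E = -13.6057 × 5² / 1² = -13.6057 × 25 / 1 = -340.142500000 eV

Since -489.805200000 eV < -340.142500000 eV,
C⁵⁺ at n = 1 is more tightly bound (requires more energy to ionize).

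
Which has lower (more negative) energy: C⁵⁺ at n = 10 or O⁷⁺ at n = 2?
O⁷⁺ at n = 2 (E = -217.691 eV)

Using E_n = -13.6057 Z² / n² eV:

C⁵⁺ (Z = 6) at n = 10:
E = -13.6057 × 6² / 10² = -13.6057 × 36 / 100 = -4.898052 eV

O⁷⁺ (Z = 8) at n = 2:
E = -13.6057 × 8² / 2² = -13.6057 × 64 / 4 = -217.691200 eV

Since -217.691200 eV < -4.898052 eV,
O⁷⁺ at n = 2 is more tightly bound (requires more energy to ionize).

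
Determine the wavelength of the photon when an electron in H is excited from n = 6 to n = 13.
4168.52 nm

First, find the transition energy using E_n = -13.6057 / n² eV:
E_6 = -13.6057 / 6² = -0.37793611 eV
E_13 = -13.6057 / 13² = -0.08050710 eV

Photon energy: |ΔE| = |E_13 - E_6| = 0.29742901 eV

Convert to wavelength using E = hc/λ with hc = 1239.84 eV·nm:
λ = hc/E = 1239.84 eV·nm / 0.29742901 eV
λ = 4168.52 nm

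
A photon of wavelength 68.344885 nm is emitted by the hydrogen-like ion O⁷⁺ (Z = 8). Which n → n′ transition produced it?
n = 12 → n = 6

First, find the photon energy from the wavelength (hc = 1239.84 eV·nm):
E = hc/λ = 1239.84 eV·nm / 68.344885 nm = 18.140933 eV

The energy levels of O⁷⁺ satisfy E_n = -13.6057 × 8² / n² eV, so an emission n_i → n_f releases
ΔE = 13.6057 × 8² × (1/n_f² − 1/n_i²) eV.

Setting ΔE equal to the photon energy:
1/n_f² − 1/n_i² = 18.140933 / (13.6057 × 8²) = 0.020833333

Since 1/n_i² must be positive, we need 1/n_f² > 0.020833333, i.e. n_f ≤ 6. For each allowed n_f, solve n_i = (1/n_f² − 0.020833333)^(−1/2) and check whether it is a whole number:
  n_f = 1: 1/n_i² = 1.000000000 − 0.020833333 = 0.979166667 → n_i = 1.011  (not an integer) ✗
  n_f = 2: 1/n_i² = 0.250000000 − 0.020833333 = 0.229166667 → n_i = 2.089  (not an integer) ✗
  n_f = 3: 1/n_i² = 0.111111111 − 0.020833333 = 0.090277778 → n_i = 3.328  (not an integer) ✗
  n_f = 4: 1/n_i² = 0.062500000 − 0.020833333 = 0.041666667 → n_i = 4.899  (not an integer) ✗
  n_f = 5: 1/n_i² = 0.040000000 − 0.020833333 = 0.019166667 → n_i = 7.223  (not an integer) ✗
  n_f = 6: 1/n_i² = 0.027777778 − 0.020833333 = 0.006944445 → n_i = 12.000  → integer, n_i = 12 ✓

Only n_f = 6 gives an integer upper level, n_i = 12.

The transition is from n = 12 to n = 6 (emission).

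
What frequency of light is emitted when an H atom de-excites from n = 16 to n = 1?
3.2770e+15 Hz

First, find the transition energy:
E_16 = -13.6057 / 16² = -0.053147 eV
E_1 = -13.6057 / 1² = -13.605700 eV
|ΔE| = |E_1 - E_16| = 13.552553 eV

Convert to Joules: E = 13.552553 eV × (1.602177 × 10⁻¹⁹ J/eV) = 2.171359e-18 J

Using E = hf:
f = E/h = 2.171359e-18 J / (6.62607 × 10⁻³⁴ J·s)
f = 3.2770e+15 Hz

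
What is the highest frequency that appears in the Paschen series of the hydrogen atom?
3.655e+14 Hz

The series limit corresponds to the transition from n = ∞ to n = 3.
This is the highest energy (shortest wavelength) transition in the Paschen series.

E_∞ = 0 eV
E_3 = -13.6057 / 3² = -1.511744 eV

Energy at series limit:
ΔE = E_∞ - E_3 = 0 - (-1.511744) = 1.511744 eV
E = 1.511744 eV × (1.602177 × 10⁻¹⁹ J/eV) = 2.42208e-19 J
f = E/h = 2.42208e-19 J / (6.62607 × 10⁻³⁴ J·s) = 3.655e+14 Hz

This energy equals the ionization energy from the n = 3 state of hydrogen.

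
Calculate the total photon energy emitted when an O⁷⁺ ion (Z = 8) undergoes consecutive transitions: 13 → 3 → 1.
865.612346 eV

The energy levels of O⁷⁺ are E_n = -13.6057 × 8² / n² eV.

First transition (13 → 3):
ΔE₁ = |E_3 - E_13|
ΔE₁ = |-96.751644444444 - (-5.152454437870)| = 91.599190007 eV

Second transition (3 → 1):
ΔE₂ = |E_1 - E_3|
ΔE₂ = |-870.764800000000 - (-96.751644444444)| = 774.013155556 eV

Total energy released:
E_total = ΔE₁ + ΔE₂ = 91.599190007 + 774.013155556 = 865.612346 eV

Note: This equals the direct transition 13 → 1: 865.612346 eV ✓
Energy is conserved regardless of the path taken.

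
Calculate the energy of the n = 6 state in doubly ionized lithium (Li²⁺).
-3.401 eV

For hydrogen-like ions, the energy levels scale with Z²:
E_n = -13.6057 Z² / n² eV

For Li²⁺ (Z = 3) at n = 6:
E_6 = -13.6057 × 3² / 6²
E_6 = -13.6057 × 9 / 36
E_6 = -122.4513 / 36
E_6 = -3.401 eV

The energy is 9 times more negative than hydrogen at the same n due to the stronger nuclear charge.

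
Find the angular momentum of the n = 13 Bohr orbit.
1.37094e-33 J·s (or 13ℏ)

In the Bohr model, angular momentum is quantized:
L = nℏ

where ℏ = h/(2π) = 1.0545718e-34 J·s

For n = 13:
L = 13 × 1.0545718e-34 J·s
L = 1.37094e-33 J·s

This can also be written as L = 13ℏ.
The angular momentum is an integer multiple of the reduced Planck constant.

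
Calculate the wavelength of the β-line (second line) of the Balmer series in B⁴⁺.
19.440323 nm

The lines of a series are numbered from the longest wavelength (smallest ΔE) outward; the second line is the transition from n = n_f + 2 to n_f.
The Balmer series has all transitions ending at n_f = 2.

For B⁴⁺ (Z = 5), the second line (β-line) is the jump from n = 4 to n = 2:
E_4 = -13.6057 × 5² / 4² = -21.25890625 eV
E_2 = -13.6057 × 5² / 2² = -85.03562500 eV
ΔE = E_4 - E_2 = 63.77671875 eV

λ = hc/E = 1239.84 eV·nm / 63.77671875 eV
λ = 19.440323 nm

This is the β-line of the Balmer series in B⁴⁺.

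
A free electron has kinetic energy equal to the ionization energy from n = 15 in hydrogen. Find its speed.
1.46e+05 m/s (or 0.05% of c)

The binding energy at n = 15 for hydrogen is:
E_15 = -13.6057/15² = -0.0604698 eV
|E_15| = 0.0604698 eV

Convert to Joules:
KE = 0.0604698 eV × (1.602177 × 10⁻¹⁹ J/eV) = 9.6883e-21 J

Using KE = ½mv²:
v = √(2·KE/m_e)
v = √(2 × 9.6883e-21 J / 9.10938 × 10⁻³¹ kg)
v = 1.46e+05 m/s

This is approximately 0.05% the speed of light.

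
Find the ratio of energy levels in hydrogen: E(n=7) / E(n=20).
8.163

Using E_n = -13.6057 Z² / n² eV with Z = 1:

E_7 = -13.6057 / 7² = -13.6057 / 49 = -0.277667347 eV
E_20 = -13.6057 / 20² = -13.6057 / 400 = -0.034014250 eV

The ratio is:
E_7/E_20 = (-0.277667347) / (-0.034014250)
E_7/E_20 = (-13.6057/49) / (-13.6057/400)
E_7/E_20 = 400/49
E_7/E_20 = 8.163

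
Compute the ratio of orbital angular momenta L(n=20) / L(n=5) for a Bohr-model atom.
4.000000

In the Bohr model, L_n = nℏ, so the ratio is purely the ratio of quantum numbers:

L_20/L_5 = 20ℏ / 5ℏ = 20/5 = 4.000000

The angular momentum scales linearly with n.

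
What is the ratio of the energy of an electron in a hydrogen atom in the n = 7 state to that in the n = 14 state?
4.000

Using E_n = -13.6057 Z² / n² eV with Z = 1:

E_7 = -13.6057 / 7² = -13.6057 / 49 = -0.277667347 eV
E_14 = -13.6057 / 14² = -13.6057 / 196 = -0.069416837 eV

The ratio is:
E_7/E_14 = (-0.277667347) / (-0.069416837)
E_7/E_14 = (-13.6057/49) / (-13.6057/196)
E_7/E_14 = 196/49
E_7/E_14 = 4.000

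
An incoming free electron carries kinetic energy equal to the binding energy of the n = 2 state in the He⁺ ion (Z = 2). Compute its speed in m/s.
2.1877e+06 m/s (or 0.72974% of c)

The binding energy at n = 2 for He⁺ is:
E_2 = -13.6057 × 2²/2² = -13.6057000 eV
|E_2| = 13.6057000 eV

Convert to Joules:
KE = 13.6057000 eV × (1.602177 × 10⁻¹⁹ J/eV) = 2.179874e-18 J

Using KE = ½mv²:
v = √(2·KE/m_e)
v = √(2 × 2.179874e-18 J / 9.10938 × 10⁻³¹ kg)
v = 2.1877e+06 m/s

This is approximately 0.72974% the speed of light.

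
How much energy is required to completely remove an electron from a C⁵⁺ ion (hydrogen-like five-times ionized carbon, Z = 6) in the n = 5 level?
19.59221 eV

The ionization energy is the energy needed to remove the electron completely (n → ∞).

For a hydrogen-like ion with Z = 6, E_n = -13.6057 Z² / n² eV.

At n = 5: E_5 = -13.6057 × 6² / 5² = -19.59220800 eV
At n = ∞: E_∞ = 0 eV

Ionization energy = E_∞ - E_5 = 0 - (-19.59220800) = 19.59220800 eV
Ionization energy ≈ 19.59221 eV

This is also called the binding energy of the electron in state n = 5.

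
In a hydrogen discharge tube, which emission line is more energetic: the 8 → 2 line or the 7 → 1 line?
7 → 1

Calculate the energy for each transition:

Transition 8 → 2:
ΔE₁ = |E_2 - E_8| = |-13.6057/2² - (-13.6057/8²)|
ΔE₁ = |-3.40142500 - (-0.21258906)| = 3.18884 eV

Transition 7 → 1:
ΔE₂ = |E_1 - E_7| = |-13.6057/1² - (-13.6057/7²)|
ΔE₂ = |-13.60570000 - (-0.27766735)| = 13.32803 eV

Since 13.32803 eV > 3.18884 eV, the transition 7 → 1 emits the more energetic photon.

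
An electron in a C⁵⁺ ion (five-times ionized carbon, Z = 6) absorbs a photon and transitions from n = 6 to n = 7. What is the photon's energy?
3.60968 eV

The energy levels of a hydrogen-like atom are E_n = -13.6057 Z² eV / n².

Energy at n = 6: E_6 = -13.6057 × 6² / 6² = -13.60570000 eV
Energy at n = 7: E_7 = -13.6057 × 6² / 7² = -9.99602449 eV

The excitation energy is the difference:
ΔE = E_7 - E_6
ΔE = -9.99602449 - (-13.60570000)
ΔE = 3.60968 eV

Since this is positive, energy must be absorbed (photon absorption).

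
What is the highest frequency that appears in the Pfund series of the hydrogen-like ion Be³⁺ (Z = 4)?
2.1055e+15 Hz

The series limit corresponds to the transition from n = ∞ to n = 5.
This is the highest energy (shortest wavelength) transition in the Pfund series.

E_∞ = 0 eV
E_5 = -13.6057 × 4² / 5² = -8.7076480 eV

Energy at series limit:
ΔE = E_∞ - E_5 = 0 - (-8.7076480) = 8.7076480 eV
E = 8.7076480 eV × (1.602177 × 10⁻¹⁹ J/eV) = 1.395119e-18 J
f = E/h = 1.395119e-18 J / (6.62607 × 10⁻³⁴ J·s) = 2.1055e+15 Hz

This energy equals the ionization energy from the n = 5 state of Be³⁺.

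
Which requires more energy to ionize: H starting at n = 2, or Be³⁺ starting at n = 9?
H at n = 2 (E = -3.40143 eV)

Using E_n = -13.6057 Z² / n² eV:

H (Z = 1) at n = 2:
E = -13.6057 × 1² / 2² = -13.6057 × 1 / 4 = -3.40142500 eV

Be³⁺ (Z = 4) at n = 9:
E = -13.6057 × 4² / 9² = -13.6057 × 16 / 81 = -2.68754568 eV

Since -3.40142500 eV < -2.68754568 eV,
H at n = 2 is more tightly bound (requires more energy to ionize).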